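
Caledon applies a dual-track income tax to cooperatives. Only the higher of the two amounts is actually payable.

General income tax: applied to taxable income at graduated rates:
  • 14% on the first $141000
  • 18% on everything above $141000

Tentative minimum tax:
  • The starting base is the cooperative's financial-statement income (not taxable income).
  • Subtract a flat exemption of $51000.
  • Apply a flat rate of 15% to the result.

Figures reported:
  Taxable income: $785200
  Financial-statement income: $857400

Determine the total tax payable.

$135696

Tentative minimum tax:
  Base (financial-statement income): $857400
  Less exemption $51000 → base $806400
  $806400 × 15% = $120960

General income tax:
  $141000 × 14% = $19740
  $644200 × 18% = $115956
  → $135696

$135696 > $120960, so the general income tax governs.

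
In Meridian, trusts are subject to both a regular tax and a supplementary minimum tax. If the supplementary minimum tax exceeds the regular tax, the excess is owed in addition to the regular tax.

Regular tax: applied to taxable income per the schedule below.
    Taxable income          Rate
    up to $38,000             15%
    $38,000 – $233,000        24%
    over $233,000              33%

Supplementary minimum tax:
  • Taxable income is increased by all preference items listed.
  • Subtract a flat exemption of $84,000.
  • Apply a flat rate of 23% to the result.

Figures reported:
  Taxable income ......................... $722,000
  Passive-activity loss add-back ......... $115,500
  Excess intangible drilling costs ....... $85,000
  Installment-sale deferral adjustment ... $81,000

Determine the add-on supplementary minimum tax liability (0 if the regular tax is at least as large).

Supplementary minimum tax:
  Adjusted income: $722,000 + $115,500 + $85,000 + $81,000 = $1,003,500
  Less exemption $84,000 → base $919,500
  $919,500 × 23% = $211,485

Regular tax:
  $38,000 × 15% = $5,700
  $195,000 × 24% = $46,800
  $489,000 × 33% = $161,370
  → $213,870

$211,485 ≤ $213,870, so no add-on is due.

$0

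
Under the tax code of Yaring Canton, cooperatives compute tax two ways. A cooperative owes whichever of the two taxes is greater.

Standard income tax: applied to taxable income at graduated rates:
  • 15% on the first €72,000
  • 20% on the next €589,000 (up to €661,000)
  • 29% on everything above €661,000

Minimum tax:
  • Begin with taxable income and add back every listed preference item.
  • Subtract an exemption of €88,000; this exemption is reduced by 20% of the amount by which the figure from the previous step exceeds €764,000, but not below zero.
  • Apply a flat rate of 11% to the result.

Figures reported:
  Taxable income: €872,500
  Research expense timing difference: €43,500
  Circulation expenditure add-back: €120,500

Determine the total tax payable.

€189,935

Standard income tax:
  €72,000 × 15% = €10,800
  €589,000 × 20% = €117,800
  €211,500 × 29% = €61,335
  → €189,935

Minimum tax:
  Adjusted income: €872,500 + €43,500 + €120,500 = €1,036,500
  Exemption: €88,000 − 20% × (€1,036,500 − €764,000) = €88,000 − €54,500 = €33,500
  Base: €1,036,500 − €33,500 = €1,003,000
  €1,003,000 × 11% = €110,330

€189,935 > €110,330, so the standard income tax governs.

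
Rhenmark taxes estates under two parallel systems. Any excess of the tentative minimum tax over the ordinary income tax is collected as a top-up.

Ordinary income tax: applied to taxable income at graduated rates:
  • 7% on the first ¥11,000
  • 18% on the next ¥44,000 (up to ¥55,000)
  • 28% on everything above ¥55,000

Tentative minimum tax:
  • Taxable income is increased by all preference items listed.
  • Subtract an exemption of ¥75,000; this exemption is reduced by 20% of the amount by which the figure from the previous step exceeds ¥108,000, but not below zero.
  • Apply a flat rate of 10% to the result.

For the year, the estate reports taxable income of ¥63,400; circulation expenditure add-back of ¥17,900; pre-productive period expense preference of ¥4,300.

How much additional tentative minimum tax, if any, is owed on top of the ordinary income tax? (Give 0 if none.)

¥0

Tentative minimum tax:
  Adjusted income: ¥63,400 + ¥17,900 + ¥4,300 = ¥85,600
  Exemption: ¥85,600 ≤ ¥108,000, so full ¥75,000 applies
  Base: ¥85,600 − ¥75,000 = ¥10,600
  ¥10,600 × 10% = ¥1,060

Ordinary income tax:
  ¥11,000 × 7% = ¥770
  ¥44,000 × 18% = ¥7,920
  ¥8,400 × 28% = ¥2,352
  → ¥11,042

¥1,060 ≤ ¥11,042, so no add-on is due.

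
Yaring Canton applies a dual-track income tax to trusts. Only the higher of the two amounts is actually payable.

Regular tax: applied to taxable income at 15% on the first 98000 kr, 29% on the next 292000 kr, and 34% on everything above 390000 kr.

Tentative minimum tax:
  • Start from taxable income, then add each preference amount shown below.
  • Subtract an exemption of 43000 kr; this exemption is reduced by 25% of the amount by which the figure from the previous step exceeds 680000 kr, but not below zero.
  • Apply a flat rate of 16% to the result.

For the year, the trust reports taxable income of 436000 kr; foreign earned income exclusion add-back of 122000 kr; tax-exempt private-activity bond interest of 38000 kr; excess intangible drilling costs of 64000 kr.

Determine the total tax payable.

Tentative minimum tax:
  Adjusted income: 436000 kr + 122000 kr + 38000 kr + 64000 kr = 660000 kr
  Exemption: 660000 kr ≤ 680000 kr, so full 43000 kr applies
  Base: 660000 kr − 43000 kr = 617000 kr
  617000 kr × 16% = 98720 kr

Regular tax:
  98000 kr × 15% = 14700 kr
  292000 kr × 29% = 84680 kr
  46000 kr × 34% = 15640 kr
  → 115020 kr

115020 kr > 98720 kr, so the regular tax governs.

115020 kr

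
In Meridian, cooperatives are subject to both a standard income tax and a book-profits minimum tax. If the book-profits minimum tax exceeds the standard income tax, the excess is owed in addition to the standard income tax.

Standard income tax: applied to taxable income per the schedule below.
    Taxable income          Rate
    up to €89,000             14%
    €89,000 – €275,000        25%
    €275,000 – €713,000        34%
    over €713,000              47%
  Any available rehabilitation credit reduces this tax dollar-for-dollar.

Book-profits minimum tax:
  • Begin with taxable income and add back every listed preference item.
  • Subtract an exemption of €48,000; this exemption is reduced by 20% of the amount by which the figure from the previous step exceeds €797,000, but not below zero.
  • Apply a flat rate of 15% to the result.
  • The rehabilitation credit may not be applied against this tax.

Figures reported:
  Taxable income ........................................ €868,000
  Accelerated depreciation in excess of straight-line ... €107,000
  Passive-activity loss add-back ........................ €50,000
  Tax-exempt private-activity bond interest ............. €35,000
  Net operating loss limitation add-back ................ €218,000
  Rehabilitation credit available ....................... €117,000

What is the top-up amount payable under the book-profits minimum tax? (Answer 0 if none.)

€27,970

Standard income tax:
  €89,000 × 14% = €12,460
  €186,000 × 25% = €46,500
  €438,000 × 34% = €148,920
  €155,000 × 47% = €72,850
  → €280,730
  Less rehabilitation credit €117,000 → €163,730

Book-profits minimum tax:
  Adjusted income: €868,000 + €107,000 + €50,000 + €35,000 + €218,000 = €1,278,000
  Exemption: 20% × (€1,278,000 − €797,000) = €96,200 ≥ €48,000, so the exemption is fully phased out
  Base: €1,278,000 − €0 = €1,278,000
  €1,278,000 × 15% = €191,700

Excess of book-profits minimum tax over standard income tax: €191,700 − €163,730 = €27,970.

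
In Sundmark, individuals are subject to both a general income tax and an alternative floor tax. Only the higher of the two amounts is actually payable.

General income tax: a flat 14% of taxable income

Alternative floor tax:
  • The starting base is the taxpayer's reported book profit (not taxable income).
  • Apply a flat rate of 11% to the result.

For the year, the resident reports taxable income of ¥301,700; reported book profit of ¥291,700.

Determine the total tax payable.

¥42,238

Alternative floor tax:
  Base (reported book profit): ¥291,700
  ¥291,700 × 11% = ¥32,087

General income tax:
  ¥301,700 × 14% = ¥42,238

¥42,238 > ¥32,087, so the general income tax governs.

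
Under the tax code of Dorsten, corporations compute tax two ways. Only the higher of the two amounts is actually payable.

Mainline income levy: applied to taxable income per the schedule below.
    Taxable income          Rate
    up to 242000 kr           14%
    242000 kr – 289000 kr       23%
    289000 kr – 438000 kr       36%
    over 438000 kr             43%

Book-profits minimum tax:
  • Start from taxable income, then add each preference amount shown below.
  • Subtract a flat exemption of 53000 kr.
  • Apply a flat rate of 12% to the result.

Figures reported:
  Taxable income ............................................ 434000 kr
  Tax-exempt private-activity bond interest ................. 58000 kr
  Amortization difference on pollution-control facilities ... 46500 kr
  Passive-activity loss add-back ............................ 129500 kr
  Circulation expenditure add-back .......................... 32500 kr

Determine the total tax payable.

Book-profits minimum tax:
  Adjusted income: 434000 kr + 58000 kr + 46500 kr + 129500 kr + 32500 kr = 700500 kr
  Less exemption 53000 kr → base 647500 kr
  647500 kr × 12% = 77700 kr

Mainline income levy:
  242000 kr × 14% = 33880 kr
  47000 kr × 23% = 10810 kr
  145000 kr × 36% = 52200 kr
  → 96890 kr

96890 kr > 77700 kr, so the mainline income levy governs.

96890 kr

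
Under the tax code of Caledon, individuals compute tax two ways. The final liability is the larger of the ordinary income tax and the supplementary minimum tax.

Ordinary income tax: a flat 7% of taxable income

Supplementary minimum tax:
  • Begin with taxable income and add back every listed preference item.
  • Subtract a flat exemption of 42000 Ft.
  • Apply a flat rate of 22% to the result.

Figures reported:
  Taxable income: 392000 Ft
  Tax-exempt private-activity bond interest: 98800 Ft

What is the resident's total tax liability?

98736 Ft

Ordinary income tax:
  392000 Ft × 7% = 27440 Ft

Supplementary minimum tax:
  Adjusted income: 392000 Ft + 98800 Ft = 490800 Ft
  Less exemption 42000 Ft → base 448800 Ft
  448800 Ft × 22% = 98736 Ft

98736 Ft > 27440 Ft, so the supplementary minimum tax is the binding amount.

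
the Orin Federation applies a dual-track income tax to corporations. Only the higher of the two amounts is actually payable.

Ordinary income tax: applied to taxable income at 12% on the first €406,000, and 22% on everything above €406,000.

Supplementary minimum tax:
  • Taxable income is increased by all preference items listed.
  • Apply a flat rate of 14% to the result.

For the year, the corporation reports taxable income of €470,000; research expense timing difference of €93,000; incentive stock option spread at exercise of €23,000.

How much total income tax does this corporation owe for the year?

Supplementary minimum tax:
  Adjusted income: €470,000 + €93,000 + €23,000 = €586,000
  €586,000 × 14% = €82,040

Ordinary income tax:
  €406,000 × 12% = €48,720
  €64,000 × 22% = €14,080
  → €62,800

€82,040 > €62,800, so the supplementary minimum tax is the binding amount.

€82,040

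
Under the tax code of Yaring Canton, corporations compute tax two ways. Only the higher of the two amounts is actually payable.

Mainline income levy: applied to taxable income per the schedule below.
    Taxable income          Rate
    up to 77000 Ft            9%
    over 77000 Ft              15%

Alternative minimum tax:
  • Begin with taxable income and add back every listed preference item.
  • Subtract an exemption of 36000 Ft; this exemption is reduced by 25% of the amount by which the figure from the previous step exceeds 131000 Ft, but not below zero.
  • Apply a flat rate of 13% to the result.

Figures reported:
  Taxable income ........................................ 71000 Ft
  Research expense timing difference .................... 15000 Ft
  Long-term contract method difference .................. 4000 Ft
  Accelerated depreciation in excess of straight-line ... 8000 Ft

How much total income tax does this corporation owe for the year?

8060 Ft

Mainline income levy:
  71000 Ft × 9% = 6390 Ft

Alternative minimum tax:
  Adjusted income: 71000 Ft + 15000 Ft + 4000 Ft + 8000 Ft = 98000 Ft
  Exemption: 98000 Ft ≤ 131000 Ft, so full 36000 Ft applies
  Base: 98000 Ft − 36000 Ft = 62000 Ft
  62000 Ft × 13% = 8060 Ft

8060 Ft > 6390 Ft, so the alternative minimum tax is the binding amount.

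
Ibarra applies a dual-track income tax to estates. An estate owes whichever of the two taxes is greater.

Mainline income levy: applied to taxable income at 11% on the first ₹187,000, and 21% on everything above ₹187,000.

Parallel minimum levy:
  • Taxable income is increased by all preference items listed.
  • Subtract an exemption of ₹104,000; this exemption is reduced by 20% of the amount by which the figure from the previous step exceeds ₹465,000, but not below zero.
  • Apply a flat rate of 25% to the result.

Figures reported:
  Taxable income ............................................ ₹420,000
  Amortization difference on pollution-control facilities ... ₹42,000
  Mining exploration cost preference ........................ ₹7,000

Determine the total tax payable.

Mainline income levy:
  ₹187,000 × 11% = ₹20,570
  ₹233,000 × 21% = ₹48,930
  → ₹69,500

Parallel minimum levy:
  Adjusted income: ₹420,000 + ₹42,000 + ₹7,000 = ₹469,000
  Exemption: ₹104,000 − 20% × (₹469,000 − ₹465,000) = ₹104,000 − ₹800 = ₹103,200
  Base: ₹469,000 − ₹103,200 = ₹365,800
  ₹365,800 × 25% = ₹91,450

₹91,450 > ₹69,500, so the parallel minimum levy is the binding amount.

₹91,450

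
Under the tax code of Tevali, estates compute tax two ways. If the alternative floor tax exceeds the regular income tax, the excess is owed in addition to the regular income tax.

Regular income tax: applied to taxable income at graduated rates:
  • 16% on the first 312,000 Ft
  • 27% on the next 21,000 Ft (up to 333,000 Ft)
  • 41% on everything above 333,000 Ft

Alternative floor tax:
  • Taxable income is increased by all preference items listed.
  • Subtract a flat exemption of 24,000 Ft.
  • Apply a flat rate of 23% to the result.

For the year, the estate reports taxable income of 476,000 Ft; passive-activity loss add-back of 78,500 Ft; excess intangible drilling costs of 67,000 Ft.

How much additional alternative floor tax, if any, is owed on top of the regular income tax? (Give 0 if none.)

23,205 Ft

Regular income tax:
  312,000 Ft × 16% = 49,920 Ft
  21,000 Ft × 27% = 5,670 Ft
  143,000 Ft × 41% = 58,630 Ft
  → 114,220 Ft

Alternative floor tax:
  Adjusted income: 476,000 Ft + 78,500 Ft + 67,000 Ft = 621,500 Ft
  Less exemption 24,000 Ft → base 597,500 Ft
  597,500 Ft × 23% = 137,425 Ft

Excess of alternative floor tax over regular income tax: 137,425 Ft − 114,220 Ft = 23,205 Ft.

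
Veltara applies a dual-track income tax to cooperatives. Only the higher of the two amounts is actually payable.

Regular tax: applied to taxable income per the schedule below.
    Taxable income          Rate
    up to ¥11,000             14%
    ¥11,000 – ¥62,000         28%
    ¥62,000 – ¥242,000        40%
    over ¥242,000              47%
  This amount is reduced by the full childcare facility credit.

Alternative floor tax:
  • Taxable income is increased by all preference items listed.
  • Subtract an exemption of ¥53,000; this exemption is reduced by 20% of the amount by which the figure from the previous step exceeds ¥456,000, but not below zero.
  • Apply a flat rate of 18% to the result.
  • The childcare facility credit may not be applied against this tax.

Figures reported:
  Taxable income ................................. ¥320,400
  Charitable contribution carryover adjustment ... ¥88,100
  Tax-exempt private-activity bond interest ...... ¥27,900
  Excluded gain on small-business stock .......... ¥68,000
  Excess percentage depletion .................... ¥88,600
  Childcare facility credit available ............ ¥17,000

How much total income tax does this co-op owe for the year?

¥107,668

Alternative floor tax:
  Adjusted income: ¥320,400 + ¥88,100 + ¥27,900 + ¥68,000 + ¥88,600 = ¥593,000
  Exemption: ¥53,000 − 20% × (¥593,000 − ¥456,000) = ¥53,000 − ¥27,400 = ¥25,600
  Base: ¥593,000 − ¥25,600 = ¥567,400
  ¥567,400 × 18% = ¥102,132

Regular tax:
  ¥11,000 × 14% = ¥1,540
  ¥51,000 × 28% = ¥14,280
  ¥180,000 × 40% = ¥72,000
  ¥78,400 × 47% = ¥36,848
  → ¥124,668
  Less childcare facility credit ¥17,000 → ¥107,668

¥107,668 > ¥102,132, so the regular tax governs.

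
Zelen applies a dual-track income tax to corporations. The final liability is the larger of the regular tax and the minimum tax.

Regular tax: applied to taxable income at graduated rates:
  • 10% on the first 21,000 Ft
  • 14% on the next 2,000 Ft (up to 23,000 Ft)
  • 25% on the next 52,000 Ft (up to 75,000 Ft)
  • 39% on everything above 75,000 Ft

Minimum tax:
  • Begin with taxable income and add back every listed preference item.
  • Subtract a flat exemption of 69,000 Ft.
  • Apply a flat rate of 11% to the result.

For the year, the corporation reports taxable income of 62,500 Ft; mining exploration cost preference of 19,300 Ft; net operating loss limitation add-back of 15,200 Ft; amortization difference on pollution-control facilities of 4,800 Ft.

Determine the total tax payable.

12,255 Ft

Regular tax:
  21,000 Ft × 10% = 2,100 Ft
  2,000 Ft × 14% = 280 Ft
  39,500 Ft × 25% = 9,875 Ft
  → 12,255 Ft

Minimum tax:
  Adjusted income: 62,500 Ft + 19,300 Ft + 15,200 Ft + 4,800 Ft = 101,800 Ft
  Less exemption 69,000 Ft → base 32,800 Ft
  32,800 Ft × 11% = 3,608 Ft

12,255 Ft > 3,608 Ft, so the regular tax governs.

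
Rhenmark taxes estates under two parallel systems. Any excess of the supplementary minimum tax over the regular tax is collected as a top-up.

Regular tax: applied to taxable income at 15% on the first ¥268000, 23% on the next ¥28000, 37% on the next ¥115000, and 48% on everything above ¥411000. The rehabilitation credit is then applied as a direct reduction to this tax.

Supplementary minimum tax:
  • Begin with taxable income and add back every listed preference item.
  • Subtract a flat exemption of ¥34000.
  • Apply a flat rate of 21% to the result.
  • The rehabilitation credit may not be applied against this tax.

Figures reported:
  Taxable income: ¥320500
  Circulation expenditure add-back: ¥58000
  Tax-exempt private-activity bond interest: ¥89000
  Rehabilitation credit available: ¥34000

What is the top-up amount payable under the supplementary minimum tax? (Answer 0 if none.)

¥69330

Supplementary minimum tax:
  Adjusted income: ¥320500 + ¥58000 + ¥89000 = ¥467500
  Less exemption ¥34000 → base ¥433500
  ¥433500 × 21% = ¥91035

Regular tax:
  ¥268000 × 15% = ¥40200
  ¥28000 × 23% = ¥6440
  ¥24500 × 37% = ¥9065
  → ¥55705
  Less rehabilitation credit ¥34000 → ¥21705

Excess of supplementary minimum tax over regular tax: ¥91035 − ¥21705 = ¥69330.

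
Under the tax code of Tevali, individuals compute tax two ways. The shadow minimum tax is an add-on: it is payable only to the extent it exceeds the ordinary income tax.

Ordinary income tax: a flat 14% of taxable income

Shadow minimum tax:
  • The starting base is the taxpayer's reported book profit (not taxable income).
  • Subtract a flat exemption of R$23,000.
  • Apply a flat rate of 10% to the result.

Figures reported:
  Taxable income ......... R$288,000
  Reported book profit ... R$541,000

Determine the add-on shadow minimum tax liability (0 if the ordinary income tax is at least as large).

Ordinary income tax:
  R$288,000 × 14% = R$40,320

Shadow minimum tax:
  Base (reported book profit): R$541,000
  Less exemption R$23,000 → base R$518,000
  R$518,000 × 10% = R$51,800

Excess of shadow minimum tax over ordinary income tax: R$51,800 − R$40,320 = R$11,480.

R$11,480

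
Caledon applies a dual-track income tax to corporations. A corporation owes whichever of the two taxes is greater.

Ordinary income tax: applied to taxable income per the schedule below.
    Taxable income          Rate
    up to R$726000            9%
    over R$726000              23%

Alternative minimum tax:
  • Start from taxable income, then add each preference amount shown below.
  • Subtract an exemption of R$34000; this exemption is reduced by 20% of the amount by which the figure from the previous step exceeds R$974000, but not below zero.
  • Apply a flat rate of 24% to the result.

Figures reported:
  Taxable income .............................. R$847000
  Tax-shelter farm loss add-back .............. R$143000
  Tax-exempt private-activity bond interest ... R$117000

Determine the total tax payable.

Alternative minimum tax:
  Adjusted income: R$847000 + R$143000 + R$117000 = R$1107000
  Exemption: R$34000 − 20% × (R$1107000 − R$974000) = R$34000 − R$26600 = R$7400
  Base: R$1107000 − R$7400 = R$1099600
  R$1099600 × 24% = R$263904

Ordinary income tax:
  R$726000 × 9% = R$65340
  R$121000 × 23% = R$27830
  → R$93170

R$263904 > R$93170, so the alternative minimum tax is the binding amount.

R$263904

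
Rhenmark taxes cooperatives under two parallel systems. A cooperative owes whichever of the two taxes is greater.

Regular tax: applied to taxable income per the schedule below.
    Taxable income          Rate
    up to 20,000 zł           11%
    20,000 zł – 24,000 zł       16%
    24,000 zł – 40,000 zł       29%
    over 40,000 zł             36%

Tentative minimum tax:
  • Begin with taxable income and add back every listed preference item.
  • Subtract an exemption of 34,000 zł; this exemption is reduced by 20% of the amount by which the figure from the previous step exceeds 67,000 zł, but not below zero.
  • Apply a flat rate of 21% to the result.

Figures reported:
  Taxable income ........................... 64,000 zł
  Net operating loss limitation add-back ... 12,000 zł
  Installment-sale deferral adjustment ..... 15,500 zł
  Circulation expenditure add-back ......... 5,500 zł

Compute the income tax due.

Regular tax:
  20,000 zł × 11% = 2,200 zł
  4,000 zł × 16% = 640 zł
  16,000 zł × 29% = 4,640 zł
  24,000 zł × 36% = 8,640 zł
  → 16,120 zł

Tentative minimum tax:
  Adjusted income: 64,000 zł + 12,000 zł + 15,500 zł + 5,500 zł = 97,000 zł
  Exemption: 34,000 zł − 20% × (97,000 zł − 67,000 zł) = 34,000 zł − 6,000 zł = 28,000 zł
  Base: 97,000 zł − 28,000 zł = 69,000 zł
  69,000 zł × 21% = 14,490 zł

16,120 zł > 14,490 zł, so the regular tax governs.

16,120 zł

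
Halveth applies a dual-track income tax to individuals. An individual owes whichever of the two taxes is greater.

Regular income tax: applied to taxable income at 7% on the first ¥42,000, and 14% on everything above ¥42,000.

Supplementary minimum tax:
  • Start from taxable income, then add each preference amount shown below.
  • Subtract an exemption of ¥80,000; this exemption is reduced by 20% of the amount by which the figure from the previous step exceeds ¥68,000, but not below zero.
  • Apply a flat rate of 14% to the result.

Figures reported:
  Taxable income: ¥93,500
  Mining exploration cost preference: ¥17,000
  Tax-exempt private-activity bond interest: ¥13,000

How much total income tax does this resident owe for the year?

Regular income tax:
  ¥42,000 × 7% = ¥2,940
  ¥51,500 × 14% = ¥7,210
  → ¥10,150

Supplementary minimum tax:
  Adjusted income: ¥93,500 + ¥17,000 + ¥13,000 = ¥123,500
  Exemption: ¥80,000 − 20% × (¥123,500 − ¥68,000) = ¥80,000 − ¥11,100 = ¥68,900
  Base: ¥123,500 − ¥68,900 = ¥54,600
  ¥54,600 × 14% = ¥7,644

¥10,150 > ¥7,644, so the regular income tax governs.

¥10,150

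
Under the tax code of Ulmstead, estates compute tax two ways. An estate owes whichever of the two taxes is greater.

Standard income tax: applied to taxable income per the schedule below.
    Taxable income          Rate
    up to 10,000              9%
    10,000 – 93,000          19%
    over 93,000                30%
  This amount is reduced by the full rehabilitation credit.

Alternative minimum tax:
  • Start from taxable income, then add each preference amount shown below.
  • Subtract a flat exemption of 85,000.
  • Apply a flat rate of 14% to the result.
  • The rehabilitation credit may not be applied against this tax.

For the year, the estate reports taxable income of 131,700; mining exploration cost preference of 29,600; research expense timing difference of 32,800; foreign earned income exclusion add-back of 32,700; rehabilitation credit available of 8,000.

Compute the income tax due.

Alternative minimum tax:
  Adjusted income: 131,700 + 29,600 + 32,800 + 32,700 = 226,800
  Less exemption 85,000 → base 141,800
  141,800 × 14% = 19,852

Standard income tax:
  10,000 × 9% = 900
  83,000 × 19% = 15,770
  38,700 × 30% = 11,610
  → 28,280
  Less rehabilitation credit 8,000 → 20,280

20,280 > 19,852, so the standard income tax governs.

20,280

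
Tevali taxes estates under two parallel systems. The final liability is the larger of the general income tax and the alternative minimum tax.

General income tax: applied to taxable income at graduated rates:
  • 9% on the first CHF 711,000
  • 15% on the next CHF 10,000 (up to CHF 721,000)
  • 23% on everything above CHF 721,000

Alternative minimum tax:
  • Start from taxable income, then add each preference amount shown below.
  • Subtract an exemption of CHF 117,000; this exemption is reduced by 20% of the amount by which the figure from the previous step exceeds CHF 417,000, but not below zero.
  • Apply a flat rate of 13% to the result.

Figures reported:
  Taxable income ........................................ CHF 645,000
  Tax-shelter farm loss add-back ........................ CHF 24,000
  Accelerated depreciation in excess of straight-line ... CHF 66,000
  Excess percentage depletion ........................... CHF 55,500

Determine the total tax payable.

General income tax:
  CHF 645,000 × 9% = CHF 58,050

Alternative minimum tax:
  Adjusted income: CHF 645,000 + CHF 24,000 + CHF 66,000 + CHF 55,500 = CHF 790,500
  Exemption: CHF 117,000 − 20% × (CHF 790,500 − CHF 417,000) = CHF 117,000 − CHF 74,700 = CHF 42,300
  Base: CHF 790,500 − CHF 42,300 = CHF 748,200
  CHF 748,200 × 13% = CHF 97,266

CHF 97,266 > CHF 58,050, so the alternative minimum tax is the binding amount.

CHF 97,266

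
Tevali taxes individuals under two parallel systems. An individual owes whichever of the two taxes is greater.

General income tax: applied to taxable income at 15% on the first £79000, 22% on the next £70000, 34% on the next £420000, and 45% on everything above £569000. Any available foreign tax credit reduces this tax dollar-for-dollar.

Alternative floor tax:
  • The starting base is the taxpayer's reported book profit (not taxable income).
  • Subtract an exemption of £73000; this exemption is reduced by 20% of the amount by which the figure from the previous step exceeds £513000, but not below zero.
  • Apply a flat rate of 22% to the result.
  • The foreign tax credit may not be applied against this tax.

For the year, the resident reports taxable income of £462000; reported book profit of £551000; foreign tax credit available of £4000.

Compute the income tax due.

General income tax:
  £79000 × 15% = £11850
  £70000 × 22% = £15400
  £313000 × 34% = £106420
  → £133670
  Less foreign tax credit £4000 → £129670

Alternative floor tax:
  Base (reported book profit): £551000
  Exemption: £73000 − 20% × (£551000 − £513000) = £73000 − £7600 = £65400
  Base: £551000 − £65400 = £485600
  £485600 × 22% = £106832

£129670 > £106832, so the general income tax governs.

£129670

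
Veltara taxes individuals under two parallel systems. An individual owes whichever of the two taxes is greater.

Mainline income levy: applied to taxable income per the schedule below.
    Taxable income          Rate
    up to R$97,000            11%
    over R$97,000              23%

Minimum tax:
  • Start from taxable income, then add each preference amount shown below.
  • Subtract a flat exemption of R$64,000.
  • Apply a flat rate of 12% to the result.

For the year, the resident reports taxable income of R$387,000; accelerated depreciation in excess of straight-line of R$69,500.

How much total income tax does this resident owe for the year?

R$77,370

Minimum tax:
  Adjusted income: R$387,000 + R$69,500 = R$456,500
  Less exemption R$64,000 → base R$392,500
  R$392,500 × 12% = R$47,100

Mainline income levy:
  R$97,000 × 11% = R$10,670
  R$290,000 × 23% = R$66,700
  → R$77,370

R$77,370 > R$47,100, so the mainline income levy governs.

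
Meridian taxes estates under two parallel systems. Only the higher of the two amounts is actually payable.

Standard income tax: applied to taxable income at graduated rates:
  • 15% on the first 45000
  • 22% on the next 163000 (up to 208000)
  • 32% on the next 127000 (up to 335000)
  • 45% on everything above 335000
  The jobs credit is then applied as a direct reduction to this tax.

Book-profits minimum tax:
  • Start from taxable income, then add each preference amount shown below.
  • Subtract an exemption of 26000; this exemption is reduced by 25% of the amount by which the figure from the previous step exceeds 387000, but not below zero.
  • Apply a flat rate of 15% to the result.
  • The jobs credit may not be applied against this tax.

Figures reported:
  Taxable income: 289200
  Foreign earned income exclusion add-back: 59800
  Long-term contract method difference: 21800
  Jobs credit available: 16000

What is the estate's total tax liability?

Book-profits minimum tax:
  Adjusted income: 289200 + 59800 + 21800 = 370800
  Exemption: 370800 ≤ 387000, so full 26000 applies
  Base: 370800 − 26000 = 344800
  344800 × 15% = 51720

Standard income tax:
  45000 × 15% = 6750
  163000 × 22% = 35860
  81200 × 32% = 25984
  → 68594
  Less jobs credit 16000 → 52594

52594 > 51720, so the standard income tax governs.

52594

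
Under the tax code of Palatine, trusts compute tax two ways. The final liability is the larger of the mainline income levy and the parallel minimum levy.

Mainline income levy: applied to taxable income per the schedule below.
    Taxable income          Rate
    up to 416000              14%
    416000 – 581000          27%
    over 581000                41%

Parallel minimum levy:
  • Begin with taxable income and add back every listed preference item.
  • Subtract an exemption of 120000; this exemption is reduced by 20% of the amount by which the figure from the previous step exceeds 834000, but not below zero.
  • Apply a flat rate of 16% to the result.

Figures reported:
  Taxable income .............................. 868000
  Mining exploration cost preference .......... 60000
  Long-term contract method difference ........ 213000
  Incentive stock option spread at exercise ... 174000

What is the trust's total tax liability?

Parallel minimum levy:
  Adjusted income: 868000 + 60000 + 213000 + 174000 = 1315000
  Exemption: 120000 − 20% × (1315000 − 834000) = 120000 − 96200 = 23800
  Base: 1315000 − 23800 = 1291200
  1291200 × 16% = 206592

Mainline income levy:
  416000 × 14% = 58240
  165000 × 27% = 44550
  287000 × 41% = 117670
  → 220460

220460 > 206592, so the mainline income levy governs.

220460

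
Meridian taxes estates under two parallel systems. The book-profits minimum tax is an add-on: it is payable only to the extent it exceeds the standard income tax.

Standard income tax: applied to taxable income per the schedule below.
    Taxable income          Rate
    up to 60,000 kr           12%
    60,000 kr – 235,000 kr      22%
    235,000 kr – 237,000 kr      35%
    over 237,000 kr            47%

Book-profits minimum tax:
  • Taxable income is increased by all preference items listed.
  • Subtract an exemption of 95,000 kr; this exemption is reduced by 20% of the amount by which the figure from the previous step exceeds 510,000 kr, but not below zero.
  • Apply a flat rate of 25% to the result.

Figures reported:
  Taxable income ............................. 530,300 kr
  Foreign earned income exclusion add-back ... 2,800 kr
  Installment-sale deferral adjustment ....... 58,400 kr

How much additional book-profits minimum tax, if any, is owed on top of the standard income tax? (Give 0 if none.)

Book-profits minimum tax:
  Adjusted income: 530,300 kr + 2,800 kr + 58,400 kr = 591,500 kr
  Exemption: 95,000 kr − 20% × (591,500 kr − 510,000 kr) = 95,000 kr − 16,300 kr = 78,700 kr
  Base: 591,500 kr − 78,700 kr = 512,800 kr
  512,800 kr × 25% = 128,200 kr

Standard income tax:
  60,000 kr × 12% = 7,200 kr
  175,000 kr × 22% = 38,500 kr
  2,000 kr × 35% = 700 kr
  293,300 kr × 47% = 137,851 kr
  → 184,251 kr

128,200 kr ≤ 184,251 kr, so no add-on is due.

0 kr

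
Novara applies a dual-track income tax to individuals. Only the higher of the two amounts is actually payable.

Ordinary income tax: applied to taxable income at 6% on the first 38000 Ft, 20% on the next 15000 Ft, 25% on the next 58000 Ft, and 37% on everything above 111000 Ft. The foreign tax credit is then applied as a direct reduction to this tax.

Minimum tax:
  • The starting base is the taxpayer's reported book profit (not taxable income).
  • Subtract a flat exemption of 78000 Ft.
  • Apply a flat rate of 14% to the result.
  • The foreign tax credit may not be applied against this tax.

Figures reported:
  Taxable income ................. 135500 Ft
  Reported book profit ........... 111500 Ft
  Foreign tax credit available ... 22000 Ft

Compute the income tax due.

Ordinary income tax:
  38000 Ft × 6% = 2280 Ft
  15000 Ft × 20% = 3000 Ft
  58000 Ft × 25% = 14500 Ft
  24500 Ft × 37% = 9065 Ft
  → 28845 Ft
  Less foreign tax credit 22000 Ft → 6845 Ft

Minimum tax:
  Base (reported book profit): 111500 Ft
  Less exemption 78000 Ft → base 33500 Ft
  33500 Ft × 14% = 4690 Ft

6845 Ft > 4690 Ft, so the ordinary income tax governs.

6845 Ft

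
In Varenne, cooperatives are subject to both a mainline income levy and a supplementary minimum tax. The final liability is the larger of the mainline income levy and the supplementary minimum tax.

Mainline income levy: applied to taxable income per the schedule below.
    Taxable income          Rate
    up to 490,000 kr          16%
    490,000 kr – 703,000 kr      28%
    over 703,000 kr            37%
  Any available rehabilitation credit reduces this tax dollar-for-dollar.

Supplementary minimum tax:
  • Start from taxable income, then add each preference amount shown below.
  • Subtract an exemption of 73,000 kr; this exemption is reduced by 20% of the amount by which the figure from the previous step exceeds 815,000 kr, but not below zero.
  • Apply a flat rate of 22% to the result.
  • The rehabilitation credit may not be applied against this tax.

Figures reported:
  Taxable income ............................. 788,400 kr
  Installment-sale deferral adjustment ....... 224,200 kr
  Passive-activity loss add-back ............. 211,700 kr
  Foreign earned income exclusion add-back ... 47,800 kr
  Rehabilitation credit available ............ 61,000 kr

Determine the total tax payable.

279,862 kr

Supplementary minimum tax:
  Adjusted income: 788,400 kr + 224,200 kr + 211,700 kr + 47,800 kr = 1,272,100 kr
  Exemption: 20% × (1,272,100 kr − 815,000 kr) = 91,420 kr ≥ 73,000 kr, so the exemption is fully phased out
  Base: 1,272,100 kr − 0 kr = 1,272,100 kr
  1,272,100 kr × 22% = 279,862 kr

Mainline income levy:
  490,000 kr × 16% = 78,400 kr
  213,000 kr × 28% = 59,640 kr
  85,400 kr × 37% = 31,598 kr
  → 169,638 kr
  Less rehabilitation credit 61,000 kr → 108,638 kr

279,862 kr > 108,638 kr, so the supplementary minimum tax is the binding amount.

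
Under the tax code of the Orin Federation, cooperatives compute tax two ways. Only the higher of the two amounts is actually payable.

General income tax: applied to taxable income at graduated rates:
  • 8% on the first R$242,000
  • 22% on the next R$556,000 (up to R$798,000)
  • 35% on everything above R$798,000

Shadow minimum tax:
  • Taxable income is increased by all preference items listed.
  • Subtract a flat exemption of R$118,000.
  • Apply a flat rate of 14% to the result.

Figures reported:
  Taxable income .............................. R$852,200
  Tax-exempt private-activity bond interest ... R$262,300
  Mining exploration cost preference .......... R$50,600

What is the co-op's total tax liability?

Shadow minimum tax:
  Adjusted income: R$852,200 + R$262,300 + R$50,600 = R$1,165,100
  Less exemption R$118,000 → base R$1,047,100
  R$1,047,100 × 14% = R$146,594

General income tax:
  R$242,000 × 8% = R$19,360
  R$556,000 × 22% = R$122,320
  R$54,200 × 35% = R$18,970
  → R$160,650

R$160,650 > R$146,594, so the general income tax governs.

R$160,650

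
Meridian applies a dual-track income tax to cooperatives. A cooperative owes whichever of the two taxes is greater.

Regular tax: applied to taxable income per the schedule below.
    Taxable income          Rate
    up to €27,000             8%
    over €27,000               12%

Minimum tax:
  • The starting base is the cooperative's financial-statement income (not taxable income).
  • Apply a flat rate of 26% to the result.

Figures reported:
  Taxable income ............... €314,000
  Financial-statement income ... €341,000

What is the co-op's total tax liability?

Regular tax:
  €27,000 × 8% = €2,160
  €287,000 × 12% = €34,440
  → €36,600

Minimum tax:
  Base (financial-statement income): €341,000
  €341,000 × 26% = €88,660

€88,660 > €36,600, so the minimum tax is the binding amount.

€88,660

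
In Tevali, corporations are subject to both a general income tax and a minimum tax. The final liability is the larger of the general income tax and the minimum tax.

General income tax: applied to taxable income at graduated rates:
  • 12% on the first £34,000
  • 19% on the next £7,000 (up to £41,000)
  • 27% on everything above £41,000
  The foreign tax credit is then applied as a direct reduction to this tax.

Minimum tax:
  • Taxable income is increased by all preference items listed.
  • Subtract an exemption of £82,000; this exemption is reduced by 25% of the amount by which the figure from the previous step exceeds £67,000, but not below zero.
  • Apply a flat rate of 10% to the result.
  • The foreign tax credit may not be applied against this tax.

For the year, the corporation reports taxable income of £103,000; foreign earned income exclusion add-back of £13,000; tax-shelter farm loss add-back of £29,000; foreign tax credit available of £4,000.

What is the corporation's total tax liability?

General income tax:
  £34,000 × 12% = £4,080
  £7,000 × 19% = £1,330
  £62,000 × 27% = £16,740
  → £22,150
  Less foreign tax credit £4,000 → £18,150

Minimum tax:
  Adjusted income: £103,000 + £13,000 + £29,000 = £145,000
  Exemption: £82,000 − 25% × (£145,000 − £67,000) = £82,000 − £19,500 = £62,500
  Base: £145,000 − £62,500 = £82,500
  £82,500 × 10% = £8,250

£18,150 > £8,250, so the general income tax governs.

£18,150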